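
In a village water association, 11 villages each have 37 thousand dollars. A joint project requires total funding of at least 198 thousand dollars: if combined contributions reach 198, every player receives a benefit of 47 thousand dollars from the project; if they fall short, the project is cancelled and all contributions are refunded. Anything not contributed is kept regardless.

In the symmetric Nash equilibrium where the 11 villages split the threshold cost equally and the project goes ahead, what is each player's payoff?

66 thousand dollars

Equal share of the threshold: 198/11 = 18.
At this profile no one gains by cutting their contribution: any cut drops the total below 198, the project is cancelled, contributions are refunded, and the deviator ends with 37, which is less than 37 − 18 + 47 = 66. Contributing more than 18 just wastes the excess. So contributing exactly 18 is a best response.
Each player's payoff: 37 − 18 + 47 = 66.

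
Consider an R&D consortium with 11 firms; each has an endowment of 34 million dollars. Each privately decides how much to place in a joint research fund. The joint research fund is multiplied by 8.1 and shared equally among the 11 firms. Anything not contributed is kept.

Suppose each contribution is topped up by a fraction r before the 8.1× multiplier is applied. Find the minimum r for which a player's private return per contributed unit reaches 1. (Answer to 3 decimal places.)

With matching at rate r, one contributed unit becomes (1 + r) in the joint research fund and returns 8.1 × (1 + r) / 11 to the contributor.
Setting this equal to 1: 1 + r = 11/8.1 = 1.3580.
So the minimum matching rate is r = 1.3580 − 1 = 0.358.

0.358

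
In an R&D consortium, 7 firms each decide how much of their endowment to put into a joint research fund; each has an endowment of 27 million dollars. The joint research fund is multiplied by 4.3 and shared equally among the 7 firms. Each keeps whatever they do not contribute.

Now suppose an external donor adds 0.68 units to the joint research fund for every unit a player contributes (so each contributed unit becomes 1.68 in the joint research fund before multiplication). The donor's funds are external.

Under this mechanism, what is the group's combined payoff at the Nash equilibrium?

1365.34 million dollars

With the mechanism, a contributed unit returns 4.3 × 1.68 / 7 = 1.0320 per unit of net cost to the contributor — now above 1 — so contributing fully is weakly dominant for every player.
So the Nash equilibrium is full contribution by all 7; the group earns 4.3 × 1.68 × 189 = 1365.34.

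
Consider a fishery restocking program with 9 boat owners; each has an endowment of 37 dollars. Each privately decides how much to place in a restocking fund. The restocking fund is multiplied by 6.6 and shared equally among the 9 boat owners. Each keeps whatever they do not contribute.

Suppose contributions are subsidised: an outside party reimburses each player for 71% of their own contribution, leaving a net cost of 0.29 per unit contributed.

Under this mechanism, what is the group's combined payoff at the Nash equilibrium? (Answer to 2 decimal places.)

2434.23 dollars

The effective private return per unit is now (6.6/9) / 0.29 = 2.5287 > 1, so every player's dominant strategy flips to full contribution.
So the Nash equilibrium is full contribution by all 9; the group earns 9 × (37 × 0.71 + 6.6 × 37) = 2434.23.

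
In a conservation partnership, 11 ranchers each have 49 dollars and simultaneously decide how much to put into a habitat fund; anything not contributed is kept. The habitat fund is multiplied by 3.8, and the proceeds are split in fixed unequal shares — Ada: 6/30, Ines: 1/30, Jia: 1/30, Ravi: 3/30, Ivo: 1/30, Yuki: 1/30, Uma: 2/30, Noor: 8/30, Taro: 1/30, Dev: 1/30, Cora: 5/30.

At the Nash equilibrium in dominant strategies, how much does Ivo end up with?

55.21 dollars

For player j, contributing a unit is worthwhile iff 3.8 × (j's share) ≥ 1, i.e. iff j's share is at least 0.2632.
Noor alone (share 8/30) is above the threshold, contributing 49; the remaining 10 contribute 0. Total contributed: 49.
Ivo keeps 49 and receives 3.8 × 49 × 1/30 = 6.21 from the habitat fund, for a payoff of 55.21.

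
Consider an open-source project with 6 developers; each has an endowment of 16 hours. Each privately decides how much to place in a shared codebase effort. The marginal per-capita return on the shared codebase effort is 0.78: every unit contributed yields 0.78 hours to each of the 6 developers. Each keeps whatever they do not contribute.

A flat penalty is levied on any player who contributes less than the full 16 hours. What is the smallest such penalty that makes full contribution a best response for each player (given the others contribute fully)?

3.52 hours

Given the others contribute fully, the best deviation is to contribute 0 (any partial contribution still incurs the fine and gives up units whose private return 0.78 is below 1).
Deviating from 16 to 0 saves 16 hours but forfeits the deviator's share of the drop in the shared codebase effort: 0.78 × 16 = 12.48.
So the deviation gain is 16 − 12.48 = 3.52, and the fine must be at least 3.52 hours to wipe it out.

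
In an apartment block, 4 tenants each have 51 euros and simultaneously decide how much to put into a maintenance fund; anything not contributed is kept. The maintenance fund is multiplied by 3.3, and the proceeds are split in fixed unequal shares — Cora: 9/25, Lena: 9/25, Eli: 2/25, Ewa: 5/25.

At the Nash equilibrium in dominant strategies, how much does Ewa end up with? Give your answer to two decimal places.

Each unit j contributes comes back to j as 3.3 × (j's share), so j prefers to contribute only if that share exceeds 1/3.3 = 0.3030; otherwise keeping the unit dominates.
Cora and Lena are above the threshold, contributing 51 each; the remaining 2 contribute 0. Total contributed: 102.
Ewa keeps 51 and receives 3.3 × 102 × 5/25 = 67.32 from the maintenance fund, for a payoff of 118.32.

118.32 euros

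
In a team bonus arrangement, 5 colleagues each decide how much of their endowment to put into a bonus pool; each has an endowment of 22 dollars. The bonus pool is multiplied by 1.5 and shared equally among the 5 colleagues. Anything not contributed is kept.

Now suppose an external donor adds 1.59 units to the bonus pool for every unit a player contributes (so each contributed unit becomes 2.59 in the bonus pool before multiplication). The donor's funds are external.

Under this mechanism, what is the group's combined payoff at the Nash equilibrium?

Even with the mechanism, each unit contributed returns only 1.5 × 2.59 / 5 = 0.7770 per unit of net cost, so contributing nothing is still dominant.
Everyone keeps their endowment and the group total is 5 × 22 = 110.

110.00 dollars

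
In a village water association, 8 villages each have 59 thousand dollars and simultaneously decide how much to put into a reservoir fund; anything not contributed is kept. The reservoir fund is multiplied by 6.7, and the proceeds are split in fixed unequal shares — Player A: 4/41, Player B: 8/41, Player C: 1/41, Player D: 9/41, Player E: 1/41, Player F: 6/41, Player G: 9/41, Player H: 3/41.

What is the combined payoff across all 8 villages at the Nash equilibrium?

For player j, contributing a unit is worthwhile iff 6.7 × (j's share) ≥ 1, i.e. iff j's share is at least 0.1493.
Player B, Player D and Player G are above the threshold, contributing 59 each; the remaining 5 contribute 0. Total contributed: 177.
The reservoir fund pays out 6.7 × 177 = 1185.90 in total (split across the unequal shares, but the aggregate is all that matters for the group sum).
The 5 free-riders keep 59 each, adding 295. Group total = 295 + 1185.90 = 1480.90.

1480.90 thousand dollars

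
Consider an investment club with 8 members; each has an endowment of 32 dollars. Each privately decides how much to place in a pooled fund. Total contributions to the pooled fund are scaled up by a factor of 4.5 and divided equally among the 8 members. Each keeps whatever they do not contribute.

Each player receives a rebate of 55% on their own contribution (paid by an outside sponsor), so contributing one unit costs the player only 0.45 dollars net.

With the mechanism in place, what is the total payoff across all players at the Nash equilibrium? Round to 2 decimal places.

Under the mechanism each unit contributed yields (4.5/8) / 0.45 = 1.2500 back to its contributor per unit of net cost, which exceeds 1, making full contribution the dominant choice for everyone.
So the Nash equilibrium is full contribution by all 8; the group earns 8 × (32 × 0.55 + 4.5 × 32) = 1292.80.

1292.80 dollars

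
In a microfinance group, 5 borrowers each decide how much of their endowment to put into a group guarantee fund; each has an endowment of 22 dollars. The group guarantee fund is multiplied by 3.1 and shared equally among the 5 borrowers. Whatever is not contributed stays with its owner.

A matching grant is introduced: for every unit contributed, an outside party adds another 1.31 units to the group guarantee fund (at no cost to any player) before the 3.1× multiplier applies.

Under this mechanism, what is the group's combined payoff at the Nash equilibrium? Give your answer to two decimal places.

The effective private return per unit is now 3.1 × 2.31 / 5 = 1.4322 > 1, so every player's dominant strategy flips to full contribution.
So the Nash equilibrium is full contribution by all 5; the group earns 3.1 × 2.31 × 110 = 787.71.

787.71 dollars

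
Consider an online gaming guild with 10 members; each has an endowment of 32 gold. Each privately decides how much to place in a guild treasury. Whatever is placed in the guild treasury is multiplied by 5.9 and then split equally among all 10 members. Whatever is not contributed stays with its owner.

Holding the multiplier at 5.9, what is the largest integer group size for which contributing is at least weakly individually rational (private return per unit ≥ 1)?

Private return per unit is 5.9/(group size), which is ≥ 1 whenever the group size is ≤ 5.9.
The largest such integer is 5.

5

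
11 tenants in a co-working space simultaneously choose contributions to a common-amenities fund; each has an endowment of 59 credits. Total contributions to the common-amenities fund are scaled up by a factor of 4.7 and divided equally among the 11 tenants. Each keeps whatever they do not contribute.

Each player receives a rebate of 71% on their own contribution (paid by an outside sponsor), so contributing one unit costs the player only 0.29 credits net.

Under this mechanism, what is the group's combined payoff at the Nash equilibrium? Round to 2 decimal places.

Under the mechanism each unit contributed yields (4.7/11) / 0.29 = 1.4734 back to its contributor per unit of net cost, which exceeds 1, making full contribution the dominant choice for everyone.
So the Nash equilibrium is full contribution by all 11; the group earns 11 × (59 × 0.71 + 4.7 × 59) = 3511.09.

3511.09 credits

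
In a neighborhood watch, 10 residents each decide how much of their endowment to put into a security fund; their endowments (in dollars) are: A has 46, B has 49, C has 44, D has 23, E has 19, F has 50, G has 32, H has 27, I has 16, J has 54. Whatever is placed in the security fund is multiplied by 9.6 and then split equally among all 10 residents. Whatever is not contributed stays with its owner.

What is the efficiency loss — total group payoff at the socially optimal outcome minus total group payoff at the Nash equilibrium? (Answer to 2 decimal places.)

The private return per contributed unit is 9.6/10 = 0.9600 < 1 for every player regardless of endowment, so the Nash equilibrium is zero contribution and the group total is Σ E_j = 46 + 49 + 44 + 23 + 19 + 50 + 32 + 27 + 16 + 54 = 360.
Each contributed unit returns 9.600 to the group, so the social optimum is full contribution by everyone: group total = 9.600 × 360 = 3456.00.
Efficiency loss = (9.600 − 1) × 360 = 3096.00.

3096.00 dollars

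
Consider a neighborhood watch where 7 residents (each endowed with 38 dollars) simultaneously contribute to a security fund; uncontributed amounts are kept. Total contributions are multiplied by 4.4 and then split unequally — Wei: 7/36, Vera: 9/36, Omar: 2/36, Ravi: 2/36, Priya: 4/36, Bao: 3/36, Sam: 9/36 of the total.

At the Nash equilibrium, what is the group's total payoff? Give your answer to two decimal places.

524.40 dollars

For player j, contributing a unit is worthwhile iff 4.4 × (j's share) ≥ 1, i.e. iff j's share is at least 0.2273.
The shares above 0.2273 belong to Vera and Sam, contributing 38 each; the remaining 5 contribute 0. Total contributed: 76.
The security fund pays out 4.4 × 76 = 334.40 in total (split across the unequal shares, but the aggregate is all that matters for the group sum).
The 5 free-riders keep 38 each, adding 190. Group total = 190 + 334.40 = 524.40.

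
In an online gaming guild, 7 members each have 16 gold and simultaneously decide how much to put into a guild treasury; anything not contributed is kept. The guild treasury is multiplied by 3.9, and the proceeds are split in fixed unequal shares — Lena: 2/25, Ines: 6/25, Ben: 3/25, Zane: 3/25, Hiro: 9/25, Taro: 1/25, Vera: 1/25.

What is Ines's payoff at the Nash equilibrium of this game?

30.98 gold

For player j, contributing a unit is worthwhile iff 3.9 × (j's share) ≥ 1, i.e. iff j's share is at least 0.2564.
Only Hiro (9/25) clears that bar, contributing 16; the remaining 6 contribute 0. Total contributed: 16.
Ines keeps 16 and receives 3.9 × 16 × 6/25 = 14.98 from the guild treasury, for a payoff of 30.98.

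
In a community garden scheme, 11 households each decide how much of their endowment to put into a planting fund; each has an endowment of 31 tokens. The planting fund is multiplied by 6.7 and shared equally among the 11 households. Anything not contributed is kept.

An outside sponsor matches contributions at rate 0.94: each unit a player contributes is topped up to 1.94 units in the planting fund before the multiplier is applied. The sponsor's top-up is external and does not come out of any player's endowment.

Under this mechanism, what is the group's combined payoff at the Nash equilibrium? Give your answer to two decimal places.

The effective private return per unit is now 6.7 × 1.94 / 11 = 1.1816 > 1, so every player's dominant strategy flips to full contribution.
So the Nash equilibrium is full contribution by all 11; the group earns 6.7 × 1.94 × 341 = 4432.32.

4432.32 tokens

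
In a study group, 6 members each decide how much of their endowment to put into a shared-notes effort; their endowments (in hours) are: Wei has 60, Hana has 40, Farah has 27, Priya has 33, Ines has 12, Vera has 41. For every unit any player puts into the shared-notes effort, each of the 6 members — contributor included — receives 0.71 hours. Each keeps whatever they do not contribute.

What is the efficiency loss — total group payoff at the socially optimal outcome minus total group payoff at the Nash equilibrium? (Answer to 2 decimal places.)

694.38 hours

The private return per contributed unit is 0.71 < 1 for everyone, so the Nash equilibrium is zero contribution and the group total is Σ E_j = 60 + 40 + 27 + 33 + 12 + 41 = 213.
Each contributed unit returns 4.260 to the group, so the social optimum is full contribution by everyone: group total = 4.260 × 213 = 907.38.
Efficiency loss = (4.260 − 1) × 213 = 694.38.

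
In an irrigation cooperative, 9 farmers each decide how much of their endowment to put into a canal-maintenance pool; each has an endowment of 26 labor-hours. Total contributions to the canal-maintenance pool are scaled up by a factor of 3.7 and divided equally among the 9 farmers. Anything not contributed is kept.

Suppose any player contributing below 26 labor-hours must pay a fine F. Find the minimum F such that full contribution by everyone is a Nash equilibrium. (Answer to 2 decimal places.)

15.31 labor-hours

Given the others contribute fully, the best deviation is to contribute 0 (any partial contribution still incurs the fine and gives up units whose private return 0.4111 is below 1).
Deviating from 26 to 0 saves 26 labor-hours but forfeits the deviator's share of the drop in the canal-maintenance pool: 3.7/9 × 26 = 10.69.
So the deviation gain is 26 − 10.69 = 15.31, and the fine must be at least 15.31 labor-hours to wipe it out.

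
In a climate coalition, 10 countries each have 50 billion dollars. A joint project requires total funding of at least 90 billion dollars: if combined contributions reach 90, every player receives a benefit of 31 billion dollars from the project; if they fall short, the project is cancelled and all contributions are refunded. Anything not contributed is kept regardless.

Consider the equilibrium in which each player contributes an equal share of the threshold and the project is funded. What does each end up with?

Equal share of the threshold: 90/10 = 9.
At this profile no one gains by cutting their contribution: any cut drops the total below 90, the project is cancelled, contributions are refunded, and the deviator ends with 50, which is less than 50 − 9 + 31 = 72. Contributing more than 9 just wastes the excess. So contributing exactly 9 is a best response.
Each player's payoff: 50 − 9 + 31 = 72.

72 billion dollars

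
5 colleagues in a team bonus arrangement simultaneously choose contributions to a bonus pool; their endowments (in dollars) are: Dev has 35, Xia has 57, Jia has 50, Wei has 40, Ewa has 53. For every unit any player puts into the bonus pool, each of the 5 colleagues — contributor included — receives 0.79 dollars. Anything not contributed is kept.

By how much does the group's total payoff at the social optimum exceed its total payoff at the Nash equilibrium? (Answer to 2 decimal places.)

The private return per contributed unit is 0.79 < 1 for everyone, so the Nash equilibrium is zero contribution and the group total is Σ E_j = 35 + 57 + 50 + 40 + 53 = 235.
Each contributed unit returns 3.950 to the group, so the social optimum is full contribution by everyone: group total = 3.950 × 235 = 928.25.
Efficiency loss = (3.950 − 1) × 235 = 693.25.

693.25 dollars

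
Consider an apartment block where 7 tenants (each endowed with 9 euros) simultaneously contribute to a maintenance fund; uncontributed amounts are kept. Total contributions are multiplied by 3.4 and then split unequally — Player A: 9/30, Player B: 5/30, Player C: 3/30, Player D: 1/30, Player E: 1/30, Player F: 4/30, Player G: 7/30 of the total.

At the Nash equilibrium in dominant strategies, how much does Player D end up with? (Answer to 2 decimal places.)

10.02 euros

Player j's private return per contributed unit is 3.4 × (j's share). Contributing is weakly dominant for j when that share is at least 1/3.4 = 0.2941, and contributing 0 is dominant otherwise.
Player A alone (share 9/30) is above the threshold, contributing 9; the remaining 6 contribute 0. Total contributed: 9.
Player D keeps 9 and receives 3.4 × 9 × 1/30 = 1.02 from the maintenance fund, for a payoff of 10.02.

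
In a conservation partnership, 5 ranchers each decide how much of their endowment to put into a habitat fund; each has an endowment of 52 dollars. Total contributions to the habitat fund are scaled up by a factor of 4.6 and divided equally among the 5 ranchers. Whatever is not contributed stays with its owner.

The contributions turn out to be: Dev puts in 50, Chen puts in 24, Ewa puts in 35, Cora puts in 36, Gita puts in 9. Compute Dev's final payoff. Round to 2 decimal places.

Total contributed: 50 + 24 + 35 + 36 + 9 = 154.
Each receives 4.6 × 154 / 5 = 141.68 from the habitat fund.
Dev keeps 52 − 50 = 2, so Dev's payoff is 2 + 141.68 = 143.68.

143.68 dollars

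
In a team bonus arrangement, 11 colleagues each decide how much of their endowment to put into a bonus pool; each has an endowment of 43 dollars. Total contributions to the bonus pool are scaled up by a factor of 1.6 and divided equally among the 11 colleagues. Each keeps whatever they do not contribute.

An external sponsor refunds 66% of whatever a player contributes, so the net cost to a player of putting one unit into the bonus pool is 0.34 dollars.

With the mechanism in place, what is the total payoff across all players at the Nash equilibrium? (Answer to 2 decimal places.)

473.00 dollars

With the mechanism, a contributed unit returns (1.6/11) / 0.34 = 0.4278 per unit of net cost — still below 1 — so contributing 0 remains dominant for every player.
At the Nash equilibrium no one contributes; group total payoff = 11 × 43 = 473.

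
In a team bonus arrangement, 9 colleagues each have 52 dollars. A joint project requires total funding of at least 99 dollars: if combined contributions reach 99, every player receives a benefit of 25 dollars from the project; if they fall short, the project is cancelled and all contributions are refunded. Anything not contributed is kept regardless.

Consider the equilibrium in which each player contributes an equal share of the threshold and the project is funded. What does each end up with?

66 dollars

Equal share of the threshold: 99/9 = 11.
At this profile no one gains by cutting their contribution: any cut drops the total below 99, the project is cancelled, contributions are refunded, and the deviator ends with 52, which is less than 52 − 11 + 25 = 66. Contributing more than 11 just wastes the excess. So contributing exactly 11 is a best response.
Each player's payoff: 52 − 11 + 25 = 66.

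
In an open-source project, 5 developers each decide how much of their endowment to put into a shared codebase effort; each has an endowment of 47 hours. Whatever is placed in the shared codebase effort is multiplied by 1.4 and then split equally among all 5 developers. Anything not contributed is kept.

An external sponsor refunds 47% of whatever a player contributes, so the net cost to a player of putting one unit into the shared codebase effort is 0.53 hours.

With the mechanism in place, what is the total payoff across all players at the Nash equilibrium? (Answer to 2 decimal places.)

235.00 hours

With the mechanism, a contributed unit returns (1.4/5) / 0.53 = 0.5283 per unit of net cost — still below 1 — so contributing 0 remains dominant for every player.
At the Nash equilibrium no one contributes; group total payoff = 5 × 47 = 235.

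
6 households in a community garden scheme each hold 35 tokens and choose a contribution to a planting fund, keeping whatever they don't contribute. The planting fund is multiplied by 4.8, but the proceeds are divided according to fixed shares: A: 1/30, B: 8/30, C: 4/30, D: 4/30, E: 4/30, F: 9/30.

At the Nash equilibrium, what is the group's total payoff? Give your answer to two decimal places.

For player j, contributing a unit is worthwhile iff 4.8 × (j's share) ≥ 1, i.e. iff j's share is at least 0.2083.
The shares above 0.2083 belong to B and F, contributing 35 each; the remaining 4 contribute 0. Total contributed: 70.
The planting fund pays out 4.8 × 70 = 336.00 in total (split across the unequal shares, but the aggregate is all that matters for the group sum).
The 4 free-riders keep 35 each, adding 140. Group total = 140 + 336.00 = 476.00.

476.00 tokens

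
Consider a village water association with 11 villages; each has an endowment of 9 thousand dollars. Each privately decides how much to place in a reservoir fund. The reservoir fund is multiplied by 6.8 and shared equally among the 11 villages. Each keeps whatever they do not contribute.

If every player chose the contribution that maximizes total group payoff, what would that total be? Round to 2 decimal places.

Each contributed unit returns 6.800 to the group as a whole (0.6182 to each of 11 players), which exceeds 1, so the social optimum is full contribution: group total = 6.800 × 99 = 673.20.

673.20 thousand dollars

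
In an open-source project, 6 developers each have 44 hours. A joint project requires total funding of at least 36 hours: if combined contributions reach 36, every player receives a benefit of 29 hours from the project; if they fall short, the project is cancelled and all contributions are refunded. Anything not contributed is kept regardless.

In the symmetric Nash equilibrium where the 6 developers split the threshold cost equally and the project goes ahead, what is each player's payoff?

Equal share of the threshold: 36/6 = 6.
At this profile no one gains by cutting their contribution: any cut drops the total below 36, the project is cancelled, contributions are refunded, and the deviator ends with 44, which is less than 44 − 6 + 29 = 67. Contributing more than 6 just wastes the excess. So contributing exactly 6 is a best response.
Each player's payoff: 44 − 6 + 29 = 67.

67 hours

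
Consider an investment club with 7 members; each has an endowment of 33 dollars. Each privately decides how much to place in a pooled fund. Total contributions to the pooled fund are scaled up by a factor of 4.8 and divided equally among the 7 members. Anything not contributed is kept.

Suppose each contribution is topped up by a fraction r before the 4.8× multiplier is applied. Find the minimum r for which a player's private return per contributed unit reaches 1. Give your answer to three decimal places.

With matching at rate r, one contributed unit becomes (1 + r) in the pooled fund and returns 4.8 × (1 + r) / 7 to the contributor.
Setting this equal to 1: 1 + r = 7/4.8 = 1.4583.
So the minimum matching rate is r = 1.4583 − 1 = 0.458.

0.458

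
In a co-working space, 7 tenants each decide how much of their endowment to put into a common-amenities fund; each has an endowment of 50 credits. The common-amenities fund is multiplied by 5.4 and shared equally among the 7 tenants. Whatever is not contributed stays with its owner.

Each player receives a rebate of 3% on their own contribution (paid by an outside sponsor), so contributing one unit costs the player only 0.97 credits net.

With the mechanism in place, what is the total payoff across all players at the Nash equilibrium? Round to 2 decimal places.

350.00 credits

Even with the mechanism, each unit contributed returns only (5.4/7) / 0.97 = 0.7953 per unit of net cost, so contributing nothing is still dominant.
At the Nash equilibrium no one contributes; group total payoff = 7 × 50 = 350.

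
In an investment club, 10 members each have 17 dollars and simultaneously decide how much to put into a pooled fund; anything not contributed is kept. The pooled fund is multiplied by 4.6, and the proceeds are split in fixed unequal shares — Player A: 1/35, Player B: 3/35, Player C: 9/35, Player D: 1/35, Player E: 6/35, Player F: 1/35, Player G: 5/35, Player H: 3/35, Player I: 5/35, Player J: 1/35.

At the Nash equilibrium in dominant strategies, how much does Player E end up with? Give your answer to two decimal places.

30.41 dollars

Player j's private return per contributed unit is 4.6 × (j's share). Contributing is weakly dominant for j when that share is at least 1/4.6 = 0.2174, and contributing 0 is dominant otherwise.
Player C alone (share 9/35) is above the threshold, contributing 17; the remaining 9 contribute 0. Total contributed: 17.
Player E keeps 17 and receives 4.6 × 17 × 6/35 = 13.41 from the pooled fund, for a payoff of 30.41.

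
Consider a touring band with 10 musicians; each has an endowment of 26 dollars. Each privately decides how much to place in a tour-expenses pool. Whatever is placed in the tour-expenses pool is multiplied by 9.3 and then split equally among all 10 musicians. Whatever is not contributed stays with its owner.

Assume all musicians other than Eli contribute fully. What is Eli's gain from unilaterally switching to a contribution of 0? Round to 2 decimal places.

Switching from a contribution of 26 to 0 lets Eli keep an extra 26 dollars, but lowers the tour-expenses pool by 26, which costs Eli their own share of that drop: 9.3/10 × 26 = 24.18.
Net gain = 26 − 24.18 = 1.82. The private return per contributed unit (0.9300) is below 1, so free-riding is indeed the best response regardless of what the others do.

1.82 dollars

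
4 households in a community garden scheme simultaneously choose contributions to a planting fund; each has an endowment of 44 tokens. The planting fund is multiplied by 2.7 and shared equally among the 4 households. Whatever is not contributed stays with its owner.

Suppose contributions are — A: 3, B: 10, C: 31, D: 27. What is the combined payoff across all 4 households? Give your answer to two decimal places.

296.70 tokens

Total contributed: 3 + 10 + 31 + 27 = 71; total kept: 4 × 44 − 71 = 105.
The planting fund pays out 2.7 × 71 = 191.70 in aggregate.
Group total = 105 + 191.70 = 296.70.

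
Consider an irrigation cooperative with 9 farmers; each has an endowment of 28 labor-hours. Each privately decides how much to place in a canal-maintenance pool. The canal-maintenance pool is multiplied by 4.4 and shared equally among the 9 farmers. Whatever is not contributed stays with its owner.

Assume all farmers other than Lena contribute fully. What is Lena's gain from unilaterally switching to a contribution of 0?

Switching from a contribution of 28 to 0 lets Lena keep an extra 28 labor-hours, but lowers the canal-maintenance pool by 28, which costs Lena their own share of that drop: 4.4/9 × 28 = 13.69.
Net gain = 28 − 13.69 = 14.31. The private return per contributed unit (0.4889) is below 1, so free-riding is indeed the best response regardless of what the others do.

14.31 labor-hours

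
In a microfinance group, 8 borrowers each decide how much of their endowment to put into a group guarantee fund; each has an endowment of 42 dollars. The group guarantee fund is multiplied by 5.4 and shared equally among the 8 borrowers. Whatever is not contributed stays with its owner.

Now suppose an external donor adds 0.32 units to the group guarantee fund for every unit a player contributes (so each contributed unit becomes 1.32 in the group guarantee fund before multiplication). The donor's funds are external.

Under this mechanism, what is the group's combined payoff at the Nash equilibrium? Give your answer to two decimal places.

336.00 dollars

The effective private return is 5.4 × 1.32 / 8 = 0.8910, which is still under 1, so the mechanism doesn't change anyone's dominant strategy: zero contribution.
At the Nash equilibrium no one contributes; group total payoff = 8 × 42 = 336.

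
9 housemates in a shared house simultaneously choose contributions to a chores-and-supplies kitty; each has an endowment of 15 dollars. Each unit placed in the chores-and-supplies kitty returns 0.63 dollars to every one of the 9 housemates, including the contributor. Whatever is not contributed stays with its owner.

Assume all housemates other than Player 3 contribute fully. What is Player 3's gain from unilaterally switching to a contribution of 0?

Switching from a contribution of 15 to 0 lets Player 3 keep an extra 15 dollars, but lowers the chores-and-supplies kitty by 15, which costs Player 3 their own share of that drop: 0.63 × 15 = 9.45.
Net gain = 15 − 9.45 = 5.55. The private return per contributed unit (0.63) is below 1, so free-riding is indeed the best response regardless of what the others do.

5.55 dollars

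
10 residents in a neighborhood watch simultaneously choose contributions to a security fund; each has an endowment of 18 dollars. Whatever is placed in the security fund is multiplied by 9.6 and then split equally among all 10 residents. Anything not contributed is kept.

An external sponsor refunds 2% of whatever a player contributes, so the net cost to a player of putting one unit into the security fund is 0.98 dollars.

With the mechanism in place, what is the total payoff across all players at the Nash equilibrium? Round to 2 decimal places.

180.00 dollars

Even with the mechanism, each unit contributed returns only (9.6/10) / 0.98 = 0.9796 per unit of net cost, so contributing nothing is still dominant.
Everyone keeps their endowment and the group total is 10 × 18 = 180.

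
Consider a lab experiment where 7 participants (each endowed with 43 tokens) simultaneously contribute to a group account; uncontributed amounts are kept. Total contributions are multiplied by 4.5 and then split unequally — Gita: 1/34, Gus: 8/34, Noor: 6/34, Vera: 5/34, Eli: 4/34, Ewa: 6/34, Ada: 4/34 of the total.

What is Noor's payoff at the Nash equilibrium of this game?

Each unit j contributes comes back to j as 4.5 × (j's share), so j prefers to contribute only if that share exceeds 1/4.5 = 0.2222; otherwise keeping the unit dominates.
Only Gus (8/34) clears that bar, contributing 43; the remaining 6 contribute 0. Total contributed: 43.
Noor keeps 43 and receives 4.5 × 43 × 6/34 = 34.15 from the group account, for a payoff of 77.15.

77.15 tokens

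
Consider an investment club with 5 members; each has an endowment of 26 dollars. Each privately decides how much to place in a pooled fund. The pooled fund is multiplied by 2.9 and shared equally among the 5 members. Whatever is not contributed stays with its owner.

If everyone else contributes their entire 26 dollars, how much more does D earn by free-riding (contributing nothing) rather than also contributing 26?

Switching from a contribution of 26 to 0 lets D keep an extra 26 dollars, but lowers the pooled fund by 26, which costs D their own share of that drop: 2.9/5 × 26 = 15.08.
Net gain = 26 − 15.08 = 10.92. The private return per contributed unit (0.5800) is below 1, so free-riding is indeed the best response regardless of what the others do.

10.92 dollars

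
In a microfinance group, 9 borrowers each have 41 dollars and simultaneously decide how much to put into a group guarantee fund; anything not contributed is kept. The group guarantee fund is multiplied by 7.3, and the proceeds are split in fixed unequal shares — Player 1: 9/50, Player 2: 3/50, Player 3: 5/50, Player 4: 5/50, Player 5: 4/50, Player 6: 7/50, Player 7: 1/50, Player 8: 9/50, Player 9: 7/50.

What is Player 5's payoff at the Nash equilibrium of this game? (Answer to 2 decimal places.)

For player j, contributing a unit is worthwhile iff 7.3 × (j's share) ≥ 1, i.e. iff j's share is at least 0.1370.
The shares above 0.1370 belong to Player 1, Player 6, Player 8 and Player 9, contributing 41 each; the remaining 5 contribute 0. Total contributed: 164.
Player 5 keeps 41 and receives 7.3 × 164 × 4/50 = 95.78 from the group guarantee fund, for a payoff of 136.78.

136.78 dollars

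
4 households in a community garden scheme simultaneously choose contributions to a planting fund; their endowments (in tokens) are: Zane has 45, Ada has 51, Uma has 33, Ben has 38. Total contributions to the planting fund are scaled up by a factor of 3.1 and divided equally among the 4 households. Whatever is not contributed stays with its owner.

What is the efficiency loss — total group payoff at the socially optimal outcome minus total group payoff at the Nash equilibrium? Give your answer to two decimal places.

The private return per contributed unit is 3.1/4 = 0.7750 < 1 for every player regardless of endowment, so the Nash equilibrium is zero contribution and the group total is Σ E_j = 45 + 51 + 33 + 38 = 167.
Each contributed unit returns 3.100 to the group, so the social optimum is full contribution by everyone: group total = 3.100 × 167 = 517.70.
Efficiency loss = (3.100 − 1) × 167 = 350.70.

350.70 tokens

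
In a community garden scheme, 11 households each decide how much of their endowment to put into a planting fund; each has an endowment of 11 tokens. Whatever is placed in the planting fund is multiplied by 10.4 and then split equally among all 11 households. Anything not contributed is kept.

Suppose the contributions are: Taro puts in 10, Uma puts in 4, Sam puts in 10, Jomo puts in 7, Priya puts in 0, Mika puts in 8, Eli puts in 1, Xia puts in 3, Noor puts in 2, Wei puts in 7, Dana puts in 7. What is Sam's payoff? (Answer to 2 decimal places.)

56.78 tokens

Total contributed: 10 + 4 + 10 + 7 + 0 + 8 + 1 + 3 + 2 + 7 + 7 = 59.
Each receives 10.4 × 59 / 11 = 55.78 from the planting fund.
Sam keeps 11 − 10 = 1, so Sam's payoff is 1 + 55.78 = 56.78.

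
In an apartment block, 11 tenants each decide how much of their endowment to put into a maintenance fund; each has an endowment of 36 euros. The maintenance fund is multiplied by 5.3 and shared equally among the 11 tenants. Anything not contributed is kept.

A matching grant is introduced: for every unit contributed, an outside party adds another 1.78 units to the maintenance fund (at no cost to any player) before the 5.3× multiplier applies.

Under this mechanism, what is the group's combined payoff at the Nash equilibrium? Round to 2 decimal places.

5834.66 euros

Under the mechanism each unit contributed yields 5.3 × 2.78 / 11 = 1.3395 back to its contributor per unit of net cost, which exceeds 1, making full contribution the dominant choice for everyone.
So the Nash equilibrium is full contribution by all 11; the group earns 5.3 × 2.78 × 396 = 5834.66.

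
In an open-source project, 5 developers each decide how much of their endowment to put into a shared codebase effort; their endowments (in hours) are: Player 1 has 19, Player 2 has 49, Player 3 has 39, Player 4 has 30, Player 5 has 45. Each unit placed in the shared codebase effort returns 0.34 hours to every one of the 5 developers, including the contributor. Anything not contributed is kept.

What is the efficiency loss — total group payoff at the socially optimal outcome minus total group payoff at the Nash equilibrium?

The private return per contributed unit is 0.34 < 1 for everyone, so the Nash equilibrium is zero contribution and the group total is Σ E_j = 19 + 49 + 39 + 30 + 45 = 182.
Each contributed unit returns 1.700 to the group, so the social optimum is full contribution by everyone: group total = 1.700 × 182 = 309.40.
Efficiency loss = (1.700 − 1) × 182 = 127.40.

127.40 hours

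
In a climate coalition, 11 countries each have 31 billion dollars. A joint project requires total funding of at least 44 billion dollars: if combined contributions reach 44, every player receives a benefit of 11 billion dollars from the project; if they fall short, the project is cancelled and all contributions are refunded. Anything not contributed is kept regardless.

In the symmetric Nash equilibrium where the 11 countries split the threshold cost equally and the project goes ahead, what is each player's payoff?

Equal share of the threshold: 44/11 = 4.
At this profile no one gains by cutting their contribution: any cut drops the total below 44, the project is cancelled, contributions are refunded, and the deviator ends with 31, which is less than 31 − 4 + 11 = 38. Contributing more than 4 just wastes the excess. So contributing exactly 4 is a best response.
Each player's payoff: 31 − 4 + 11 = 38.

38 billion dollars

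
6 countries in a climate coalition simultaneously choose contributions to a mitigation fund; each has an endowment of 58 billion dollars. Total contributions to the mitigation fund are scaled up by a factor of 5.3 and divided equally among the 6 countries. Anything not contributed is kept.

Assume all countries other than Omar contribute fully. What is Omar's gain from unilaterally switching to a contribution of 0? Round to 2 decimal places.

6.77 billion dollars

Switching from a contribution of 58 to 0 lets Omar keep an extra 58 billion dollars, but lowers the mitigation fund by 58, which costs Omar their own share of that drop: 5.3/6 × 58 = 51.23.
Net gain = 58 − 51.23 = 6.77. The private return per contributed unit (0.8833) is below 1, so free-riding is indeed the best response regardless of what the others do.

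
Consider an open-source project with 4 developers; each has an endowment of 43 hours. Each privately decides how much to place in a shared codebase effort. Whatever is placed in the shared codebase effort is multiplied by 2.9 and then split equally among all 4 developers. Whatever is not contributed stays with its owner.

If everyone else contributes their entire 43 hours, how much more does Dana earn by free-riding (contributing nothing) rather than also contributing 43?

11.83 hours

Switching from a contribution of 43 to 0 lets Dana keep an extra 43 hours, but lowers the shared codebase effort by 43, which costs Dana their own share of that drop: 2.9/4 × 43 = 31.17.
Net gain = 43 − 31.17 = 11.83. The private return per contributed unit (0.7250) is below 1, so free-riding is indeed the best response regardless of what the others do.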